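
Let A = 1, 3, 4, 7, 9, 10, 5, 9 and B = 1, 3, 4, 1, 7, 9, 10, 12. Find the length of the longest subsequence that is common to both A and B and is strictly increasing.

A longest common strictly increasing subsequence is 1, 3, 4, 7, 9, 10 (length 6); it appears in order in both A and B, and no longer such subsequence exists.

6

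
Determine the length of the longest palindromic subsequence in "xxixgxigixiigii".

One longest palindromic subsequence is iigiiigii (positions 3,7,8,9,11,12,13,14,15); it reads the same forward and backward, and the interval DP gives dp[1][15] = 9.

9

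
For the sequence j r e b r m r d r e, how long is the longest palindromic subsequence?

One longest palindromic subsequence is erdre (positions 3,5,8,9,10); it reads the same forward and backward, and the interval DP gives dp[1][10] = 5.

5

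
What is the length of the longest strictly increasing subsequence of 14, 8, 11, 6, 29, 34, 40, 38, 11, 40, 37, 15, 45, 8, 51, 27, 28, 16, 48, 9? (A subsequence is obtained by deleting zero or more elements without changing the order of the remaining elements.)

Let dp[i] be the longest increasing subsequence ending at position i. Then dp = [1, 1, 2, 1, 3, 4, 5, 5, 2, 6, 5, 3, 7, 2, 8, 4, 5, 4, 8, 3].
The maximum is 8; one witness is 8, 11, 29, 34, 38, 40, 45, 51 at positions 2,3,5,6,8,10,13,15.

8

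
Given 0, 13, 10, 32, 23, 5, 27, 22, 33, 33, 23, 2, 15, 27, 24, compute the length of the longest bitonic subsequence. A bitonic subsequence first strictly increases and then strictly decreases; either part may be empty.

7

Let inc[i] be the LIS ending at i and dec[i] the longest strictly decreasing subsequence starting at i. inc = [1, 2, 2, 3, 3, 2, 4, 3, 5, 5, 4, 2, 3, 5, 5], dec = [1, 4, 3, 4, 3, 2, 3, 2, 3, 3, 2, 1, 1, 2, 1].
max_i inc[i]+dec[i]−1 = 7, with one witness 0, 13, 23, 27, 33, 27, 24.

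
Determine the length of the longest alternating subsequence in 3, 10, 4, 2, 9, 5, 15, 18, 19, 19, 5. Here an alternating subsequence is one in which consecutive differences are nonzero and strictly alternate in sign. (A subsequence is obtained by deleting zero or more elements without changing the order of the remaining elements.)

Track the best alternating length ending on an up-step vs a down-step at each position: up/down = 1/1, 2/1, 2/3, 1/3, 4/3, 4/5, 6/1, 6/1, 6/1, 6/1, 4/7.
The maximum over both is 7; one such subsequence is 3, 10, 4, 9, 5, 15, 5.

7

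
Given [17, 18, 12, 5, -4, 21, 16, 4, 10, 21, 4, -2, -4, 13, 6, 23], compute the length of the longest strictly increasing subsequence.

5

Let dp[i] be the longest increasing subsequence ending at position i. Then dp = [1, 2, 1, 1, 1, 3, 2, 2, 3, 4, 2, 2, 1, 4, 3, 5].
The maximum is 5; one witness is -4, 4, 10, 21, 23 at positions 5,8,9,10,16.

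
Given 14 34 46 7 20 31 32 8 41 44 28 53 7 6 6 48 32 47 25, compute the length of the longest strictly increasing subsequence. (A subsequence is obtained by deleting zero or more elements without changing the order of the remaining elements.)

Scanning left to right, the best length ending at each element is: 14→1, 34→2, 46→3, 7→1, 20→2, 31→3, 32→4, 8→2, 41→5, 44→6, 28→3, 53→7, 7→1, 6→1, 6→1, 48→7, 32→4, 47→7, 25→3.
So the longest increasing subsequence has length 7, e.g. 14, 20, 31, 32, 41, 44, 53.

7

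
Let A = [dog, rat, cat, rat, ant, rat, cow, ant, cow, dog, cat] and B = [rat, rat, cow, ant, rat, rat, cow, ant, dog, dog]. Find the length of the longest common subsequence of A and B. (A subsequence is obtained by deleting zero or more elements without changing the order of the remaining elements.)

Backtracking the LCS table gives one alignment: rat (A2,B1) → rat (A4,B2) → ant (A5,B4) → rat (A6,B6) → cow (A7,B7) → ant (A8,B8) → dog (A10,B10).
So the longest common subsequence has length 7.

7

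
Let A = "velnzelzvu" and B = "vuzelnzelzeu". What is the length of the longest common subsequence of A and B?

9

Backtracking the LCS table gives one alignment: v (A1,B1) → e (A2,B4) → l (A3,B5) → n (A4,B6) → z (A5,B7) → e (A6,B8) → l (A7,B9) → z (A8,B10) → u (A10,B12).
So the longest common subsequence has length 9.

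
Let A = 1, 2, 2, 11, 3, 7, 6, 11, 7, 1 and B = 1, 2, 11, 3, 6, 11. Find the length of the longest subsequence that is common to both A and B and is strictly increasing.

For each value that appears in both, track the longest common increasing run ending there.
The best achievable length is 5; one witness is 1, 2, 3, 6, 11 (A-positions 1,2,5,7,8, B-positions 1,2,4,5,6).

5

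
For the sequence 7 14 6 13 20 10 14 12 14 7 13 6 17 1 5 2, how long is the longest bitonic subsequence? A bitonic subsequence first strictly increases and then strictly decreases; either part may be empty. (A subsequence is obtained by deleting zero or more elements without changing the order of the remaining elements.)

Let inc[i] be the LIS ending at i and dec[i] the longest strictly decreasing subsequence starting at i. inc = [1, 2, 1, 2, 3, 2, 3, 3, 4, 2, 4, 1, 5, 1, 2, 2], dec = [4, 7, 3, 6, 7, 5, 6, 5, 5, 4, 4, 3, 3, 1, 2, 1].
max_i inc[i]+dec[i]−1 = 9, with one witness 7, 14, 20, 14, 12, 7, 6, 5, 2.

9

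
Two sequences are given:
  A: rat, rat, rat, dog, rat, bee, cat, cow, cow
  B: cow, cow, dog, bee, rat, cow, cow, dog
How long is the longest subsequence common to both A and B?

Backtracking the LCS table gives one alignment: dog (A4,B3) → rat (A5,B5) → cow (A8,B6) → cow (A9,B7).
So the longest common subsequence has length 4.

4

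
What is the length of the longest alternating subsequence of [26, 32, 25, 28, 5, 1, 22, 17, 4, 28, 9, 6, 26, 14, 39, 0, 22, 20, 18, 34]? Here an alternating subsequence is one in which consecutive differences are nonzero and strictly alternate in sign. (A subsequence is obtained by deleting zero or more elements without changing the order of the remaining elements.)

Track the best alternating length ending on an up-step vs a down-step at each position: up/down = 1/1, 2/1, 1/3, 4/3, 1/5, 1/5, 6/5, 6/7, 6/7, 8/3, 8/9, 8/9, 10/9, 10/11, 12/1, 1/13, 14/13, 14/15, 14/15, 16/13.
The maximum over both is 16; one such subsequence is 26, 32, 25, 28, 5, 22, 17, 28, 9, 26, 14, 39, 0, 22, 20, 34.

16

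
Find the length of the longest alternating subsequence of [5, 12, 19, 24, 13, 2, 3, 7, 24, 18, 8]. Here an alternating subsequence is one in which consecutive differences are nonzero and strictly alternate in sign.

Track the best alternating length ending on an up-step vs a down-step at each position: up/down = 1/1, 2/1, 2/1, 2/1, 2/3, 1/3, 4/3, 4/3, 4/1, 4/5, 4/5.
The maximum over both is 5; one such subsequence is 5, 19, 13, 24, 18.

5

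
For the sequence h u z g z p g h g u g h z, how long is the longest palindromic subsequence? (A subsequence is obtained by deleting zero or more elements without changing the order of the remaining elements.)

Using dp[i][j] = 2 + dp[i+1][j−1] if the ends match, else max(dp[i+1][j], dp[i][j−1]):
dp[1][13] = 7. A witness is zhgughz at positions 3,8,9,10,11,12,13.

7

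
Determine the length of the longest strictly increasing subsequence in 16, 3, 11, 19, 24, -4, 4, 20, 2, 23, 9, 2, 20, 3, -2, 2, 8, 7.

5

Let dp[i] be the longest increasing subsequence ending at position i. Then dp = [1, 1, 2, 3, 4, 1, 2, 4, 2, 5, 3, 2, 4, 3, 2, 3, 4, 4].
The maximum is 5; one witness is 3, 11, 19, 20, 23 at positions 2,3,4,8,10.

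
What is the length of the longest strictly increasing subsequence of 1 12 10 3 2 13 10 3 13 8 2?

Scanning left to right, the best length ending at each element is: 1→1, 12→2, 10→2, 3→2, 2→2, 13→3, 10→3, 3→3, 13→4, 8→4, 2→2.
So the longest increasing subsequence has length 4, e.g. 1, 3, 10, 13.

4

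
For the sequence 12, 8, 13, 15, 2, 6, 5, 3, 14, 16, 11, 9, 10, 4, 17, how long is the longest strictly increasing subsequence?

Scanning left to right, the best length ending at each element is: 12→1, 8→1, 13→2, 15→3, 2→1, 6→2, 5→2, 3→2, 14→3, 16→4, 11→3, 9→3, 10→4, 4→3, 17→5.
So the longest increasing subsequence has length 5, e.g. 12, 13, 15, 16, 17.

5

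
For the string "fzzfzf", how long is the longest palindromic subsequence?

5

One longest palindromic subsequence is fzfzf (positions 1,2,4,5,6); it reads the same forward and backward, and the interval DP gives dp[1][6] = 5.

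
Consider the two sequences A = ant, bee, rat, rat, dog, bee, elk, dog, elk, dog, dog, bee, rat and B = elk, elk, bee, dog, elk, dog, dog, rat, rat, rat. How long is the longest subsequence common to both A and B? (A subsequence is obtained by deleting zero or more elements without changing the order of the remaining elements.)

A longest common subsequence is bee, dog, elk, dog, dog, rat (length 6); the LCS DP confirms no longer common subsequence exists.

6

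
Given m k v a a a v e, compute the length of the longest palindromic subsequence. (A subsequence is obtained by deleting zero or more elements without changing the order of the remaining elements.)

5

One longest palindromic subsequence is vaaav (positions 3,4,5,6,7); it reads the same forward and backward, and the interval DP gives dp[1][8] = 5.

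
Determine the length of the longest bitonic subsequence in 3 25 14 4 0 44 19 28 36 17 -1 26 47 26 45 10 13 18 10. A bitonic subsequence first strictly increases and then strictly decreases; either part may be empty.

One longest bitonic subsequence is 3, 14, 19, 28, 36, 47, 45, 18, 10 (positions 1,3,7,8,9,13,15,18,19): it rises to 47 then falls. Length 9 is optimal.

9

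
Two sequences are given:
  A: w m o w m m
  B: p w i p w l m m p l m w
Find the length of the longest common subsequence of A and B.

4

A longest common subsequence is wmmm (length 4); the LCS DP confirms no longer common subsequence exists.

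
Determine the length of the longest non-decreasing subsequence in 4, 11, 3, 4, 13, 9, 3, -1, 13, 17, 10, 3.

5

Scanning left to right, the best length ending at each element is: 4→1, 11→2, 3→1, 4→2, 13→3, 9→3, 3→2, -1→1, 13→4, 17→5, 10→4, 3→3.
So the longest non-decreasing subsequence has length 5, e.g. 4, 11, 13, 13, 17.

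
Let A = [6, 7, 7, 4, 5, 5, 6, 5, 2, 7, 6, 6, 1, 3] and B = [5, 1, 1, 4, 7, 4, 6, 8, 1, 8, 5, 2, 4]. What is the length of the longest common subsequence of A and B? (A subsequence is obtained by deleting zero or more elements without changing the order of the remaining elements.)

5

Backtracking the LCS table gives one alignment: 7 (A3,B5) → 4 (A4,B6) → 6 (A7,B7) → 5 (A8,B11) → 2 (A9,B12).
So the longest common subsequence has length 5.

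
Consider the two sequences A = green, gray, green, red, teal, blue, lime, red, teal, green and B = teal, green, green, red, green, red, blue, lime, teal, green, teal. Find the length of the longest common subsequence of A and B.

7

A longest common subsequence is green, green, red, blue, lime, teal, green (length 7); the LCS DP confirms no longer common subsequence exists.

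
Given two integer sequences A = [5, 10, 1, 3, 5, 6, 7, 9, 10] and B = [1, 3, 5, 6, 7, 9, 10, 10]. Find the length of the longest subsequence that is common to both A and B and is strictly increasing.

For each value that appears in both, track the longest common increasing run ending there.
The best achievable length is 7; one witness is 1, 3, 5, 6, 7, 9, 10 (A-positions 3,4,5,6,7,8,9, B-positions 1,2,3,4,5,6,7).

7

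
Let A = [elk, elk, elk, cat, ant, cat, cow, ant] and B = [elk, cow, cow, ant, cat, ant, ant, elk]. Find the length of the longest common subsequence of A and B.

4

Backtracking the LCS table gives one alignment: elk (A1,B1) → cat (A4,B5) → ant (A5,B6) → ant (A8,B7).
So the longest common subsequence has length 4.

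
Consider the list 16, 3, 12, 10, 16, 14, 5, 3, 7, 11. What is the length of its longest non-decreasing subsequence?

One longest non-decreasing subsequence is 3, 5, 7, 11 (positions 2,7,9,10), of length 4; no longer one exists.

4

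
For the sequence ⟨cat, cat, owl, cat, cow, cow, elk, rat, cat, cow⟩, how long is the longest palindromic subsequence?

5

One longest palindromic subsequence is cat cat owl cat cat (positions 1,2,3,4,9); it reads the same forward and backward, and the interval DP gives dp[1][10] = 5.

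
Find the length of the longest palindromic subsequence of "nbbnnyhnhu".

Using dp[i][j] = 2 + dp[i+1][j−1] if the ends match, else max(dp[i+1][j], dp[i][j−1]):
dp[1][10] = 4. A witness is nnnn at positions 1,4,5,8.

4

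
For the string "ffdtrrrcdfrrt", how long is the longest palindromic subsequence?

One longest palindromic subsequence is trrfrrt (positions 4,5,6,10,11,12,13); it reads the same forward and backward, and the interval DP gives dp[1][13] = 7.

7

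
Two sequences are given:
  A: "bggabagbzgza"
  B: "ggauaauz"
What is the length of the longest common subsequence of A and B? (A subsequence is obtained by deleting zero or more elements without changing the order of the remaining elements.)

Backtracking the LCS table gives one alignment: g (A2,B1) → g (A3,B2) → a (A4,B5) → a (A6,B6) → z (A11,B8).
So the longest common subsequence has length 5.

5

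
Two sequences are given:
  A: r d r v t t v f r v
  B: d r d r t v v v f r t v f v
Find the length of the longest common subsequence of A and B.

Backtracking the LCS table gives one alignment: r (A1,B2) → d (A2,B3) → r (A3,B4) → v (A4,B8) → t (A6,B11) → v (A7,B12) → f (A8,B13) → v (A10,B14).
So the longest common subsequence has length 8.

8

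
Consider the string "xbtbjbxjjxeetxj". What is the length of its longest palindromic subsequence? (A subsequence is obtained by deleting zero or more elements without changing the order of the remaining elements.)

Using dp[i][j] = 2 + dp[i+1][j−1] if the ends match, else max(dp[i+1][j], dp[i][j−1]):
dp[1][15] = 8. A witness is xtxjjxtx at positions 1,3,7,8,9,10,13,14.

8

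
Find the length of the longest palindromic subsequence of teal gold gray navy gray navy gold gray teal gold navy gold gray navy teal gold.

One longest palindromic subsequence is gold navy gray navy gold teal gold navy gray navy gold (positions 2,4,5,6,7,9,10,11,13,14,16); it reads the same forward and backward, and the interval DP gives dp[1][16] = 11.

11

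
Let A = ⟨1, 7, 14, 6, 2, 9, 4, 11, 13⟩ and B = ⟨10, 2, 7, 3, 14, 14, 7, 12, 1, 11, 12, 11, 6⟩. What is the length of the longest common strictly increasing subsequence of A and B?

For each value that appears in both, track the longest common increasing run ending there.
The best achievable length is 2; one witness is 7, 14 (A-positions 2,3, B-positions 3,5).

2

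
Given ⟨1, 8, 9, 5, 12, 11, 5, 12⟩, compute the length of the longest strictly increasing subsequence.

5

One longest increasing subsequence is 1, 8, 9, 11, 12 (positions 1,2,3,6,8), of length 5; no longer one exists.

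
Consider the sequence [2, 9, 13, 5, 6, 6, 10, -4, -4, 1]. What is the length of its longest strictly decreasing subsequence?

3

Scanning left to right, the best length ending at each element is: 2→1, 9→1, 13→1, 5→2, 6→2, 6→2, 10→2, -4→3, -4→3, 1→3.
So the longest decreasing subsequence has length 3, e.g. 9, 5, -4.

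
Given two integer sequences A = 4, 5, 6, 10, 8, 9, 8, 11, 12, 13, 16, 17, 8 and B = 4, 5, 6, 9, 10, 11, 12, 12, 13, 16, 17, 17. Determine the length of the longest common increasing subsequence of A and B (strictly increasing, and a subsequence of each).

9

For each value that appears in both, track the longest common increasing run ending there.
The best achievable length is 9; one witness is 4, 5, 6, 9, 11, 12, 13, 16, 17 (A-positions 1,2,3,6,8,9,10,11,12, B-positions 1,2,3,4,6,7,9,10,11).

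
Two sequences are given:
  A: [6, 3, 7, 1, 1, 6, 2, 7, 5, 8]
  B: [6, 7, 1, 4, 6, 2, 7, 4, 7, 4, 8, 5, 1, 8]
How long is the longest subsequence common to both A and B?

8

A longest common subsequence is 6, 7, 1, 6, 2, 7, 5, 8 (length 8); the LCS DP confirms no longer common subsequence exists.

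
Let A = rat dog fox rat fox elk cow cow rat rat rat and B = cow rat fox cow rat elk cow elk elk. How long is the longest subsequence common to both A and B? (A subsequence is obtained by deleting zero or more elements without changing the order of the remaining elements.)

5

Backtracking the LCS table gives one alignment: rat (A1,B2) → fox (A3,B3) → rat (A4,B5) → elk (A6,B6) → cow (A7,B7).
So the longest common subsequence has length 5.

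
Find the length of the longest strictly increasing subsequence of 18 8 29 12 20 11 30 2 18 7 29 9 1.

4

Let dp[i] be the longest increasing subsequence ending at position i. Then dp = [1, 1, 2, 2, 3, 2, 4, 1, 3, 2, 4, 3, 1].
The maximum is 4; one witness is 8, 12, 20, 30 at positions 2,4,5,7.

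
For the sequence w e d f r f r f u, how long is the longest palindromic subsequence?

5

One longest palindromic subsequence is frfrf (positions 4,5,6,7,8); it reads the same forward and backward, and the interval DP gives dp[1][9] = 5.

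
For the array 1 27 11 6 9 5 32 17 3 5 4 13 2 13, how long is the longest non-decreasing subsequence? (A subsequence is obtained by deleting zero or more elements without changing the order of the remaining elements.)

5

Scanning left to right, the best length ending at each element is: 1→1, 27→2, 11→2, 6→2, 9→3, 5→2, 32→4, 17→4, 3→2, 5→3, 4→3, 13→4, 2→2, 13→5.
So the longest non-decreasing subsequence has length 5, e.g. 1, 6, 9, 13, 13.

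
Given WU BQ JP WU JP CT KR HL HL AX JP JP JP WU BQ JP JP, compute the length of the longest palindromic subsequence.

8

One longest palindromic subsequence is JP WU JP JP JP JP WU JP (positions 3,4,5,11,12,13,14,17); it reads the same forward and backward, and the interval DP gives dp[1][17] = 8.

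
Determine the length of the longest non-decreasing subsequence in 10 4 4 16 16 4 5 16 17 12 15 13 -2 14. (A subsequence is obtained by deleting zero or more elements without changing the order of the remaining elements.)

One longest non-decreasing subsequence is 4, 4, 4, 5, 12, 13, 14 (positions 2,3,6,7,10,12,14), of length 7; no longer one exists.

7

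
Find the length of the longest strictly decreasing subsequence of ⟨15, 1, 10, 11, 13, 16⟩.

Let dp[i] be the longest decreasing subsequence ending at position i. Then dp = [1, 2, 2, 2, 2, 1].
The maximum is 2; one witness is 15, 1 at positions 1,2.

2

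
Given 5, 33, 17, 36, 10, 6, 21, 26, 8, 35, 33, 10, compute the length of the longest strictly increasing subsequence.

One longest increasing subsequence is 5, 17, 21, 26, 35 (positions 1,3,7,8,10), of length 5; no longer one exists.

5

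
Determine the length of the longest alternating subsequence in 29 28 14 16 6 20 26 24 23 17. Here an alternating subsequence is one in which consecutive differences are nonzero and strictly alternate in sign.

Track the best alternating length ending on an up-step vs a down-step at each position: up/down = 1/1, 1/2, 1/2, 3/2, 1/4, 5/2, 5/2, 5/6, 5/6, 5/6.
The maximum over both is 6; one such subsequence is 29, 14, 16, 6, 26, 24.

6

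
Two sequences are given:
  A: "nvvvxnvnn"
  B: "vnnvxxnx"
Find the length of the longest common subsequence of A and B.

Backtracking the LCS table gives one alignment: n (A1,B3) → v (A2,B4) → x (A5,B6) → n (A6,B7).
So the longest common subsequence has length 4.

4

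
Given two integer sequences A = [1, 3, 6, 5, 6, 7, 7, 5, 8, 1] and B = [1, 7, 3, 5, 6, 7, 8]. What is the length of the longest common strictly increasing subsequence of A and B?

A longest common strictly increasing subsequence is 1, 3, 5, 6, 7, 8 (length 6); it appears in order in both A and B, and no longer such subsequence exists.

6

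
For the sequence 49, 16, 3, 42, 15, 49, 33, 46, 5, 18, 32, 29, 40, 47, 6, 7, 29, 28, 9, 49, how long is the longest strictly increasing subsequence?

7

Let dp[i] be the longest increasing subsequence ending at position i. Then dp = [1, 1, 1, 2, 2, 3, 3, 4, 2, 3, 4, 4, 5, 6, 3, 4, 5, 5, 5, 7].
The maximum is 7; one witness is 3, 15, 18, 32, 40, 47, 49 at positions 3,5,10,11,13,14,20.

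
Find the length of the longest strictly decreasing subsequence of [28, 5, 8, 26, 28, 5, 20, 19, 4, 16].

5

Let dp[i] be the longest decreasing subsequence ending at position i. Then dp = [1, 2, 2, 2, 1, 3, 3, 4, 5, 5].
The maximum is 5; one witness is 28, 26, 20, 19, 4 at positions 1,4,7,8,9.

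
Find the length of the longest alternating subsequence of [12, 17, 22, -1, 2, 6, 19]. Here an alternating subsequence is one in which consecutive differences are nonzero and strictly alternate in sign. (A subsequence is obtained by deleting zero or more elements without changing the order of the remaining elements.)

A longest alternating subsequence is 12, 17, -1, 2 (positions 1,2,4,5); its 3 consecutive differences strictly alternate in sign, and length 4 is optimal.

4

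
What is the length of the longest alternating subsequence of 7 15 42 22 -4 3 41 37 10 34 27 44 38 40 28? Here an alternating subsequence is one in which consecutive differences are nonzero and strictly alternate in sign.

A longest alternating subsequence is 7, 42, 22, 41, 10, 34, 27, 44, 38, 40, 28 (positions 1,3,4,7,9,10,11,12,13,14,15); its 10 consecutive differences strictly alternate in sign, and length 11 is optimal.

11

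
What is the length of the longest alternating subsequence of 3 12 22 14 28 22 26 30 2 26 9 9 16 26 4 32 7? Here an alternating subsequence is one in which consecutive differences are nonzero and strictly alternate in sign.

13

A longest alternating subsequence is 3, 22, 14, 28, 22, 26, 2, 26, 9, 16, 4, 32, 7 (positions 1,3,4,5,6,7,9,10,11,13,15,16,17); its 12 consecutive differences strictly alternate in sign, and length 13 is optimal.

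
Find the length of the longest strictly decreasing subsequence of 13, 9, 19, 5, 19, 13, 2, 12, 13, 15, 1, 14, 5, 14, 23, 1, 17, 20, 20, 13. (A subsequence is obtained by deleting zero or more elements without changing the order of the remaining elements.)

5

Scanning left to right, the best length ending at each element is: 13→1, 9→2, 19→1, 5→3, 19→1, 13→2, 2→4, 12→3, 13→2, 15→2, 1→5, 14→3, 5→4, 14→3, 23→1, 1→5, 17→2, 20→2, 20→2, 13→4.
So the longest decreasing subsequence has length 5, e.g. 13, 9, 5, 2, 1.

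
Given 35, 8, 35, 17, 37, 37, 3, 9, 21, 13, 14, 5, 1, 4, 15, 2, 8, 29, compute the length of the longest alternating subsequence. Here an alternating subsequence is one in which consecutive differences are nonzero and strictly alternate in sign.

A longest alternating subsequence is 35, 8, 35, 17, 37, 3, 21, 13, 14, 1, 4, 2, 8 (positions 1,2,3,4,5,7,9,10,11,13,14,16,17); its 12 consecutive differences strictly alternate in sign, and length 13 is optimal.

13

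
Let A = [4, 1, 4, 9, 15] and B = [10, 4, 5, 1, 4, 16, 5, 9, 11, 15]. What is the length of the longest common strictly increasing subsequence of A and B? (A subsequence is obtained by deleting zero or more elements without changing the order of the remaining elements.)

4

A longest common strictly increasing subsequence is 1, 4, 9, 15 (length 4); it appears in order in both A and B, and no longer such subsequence exists.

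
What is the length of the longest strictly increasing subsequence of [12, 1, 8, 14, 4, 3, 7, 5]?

3

One longest increasing subsequence is 1, 8, 14 (positions 2,3,4), of length 3; no longer one exists.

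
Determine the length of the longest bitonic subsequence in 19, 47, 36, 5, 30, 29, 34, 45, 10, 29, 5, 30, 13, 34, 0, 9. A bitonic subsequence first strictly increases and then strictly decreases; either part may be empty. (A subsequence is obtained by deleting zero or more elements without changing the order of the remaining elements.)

Let inc[i] be the LIS ending at i and dec[i] the longest strictly decreasing subsequence starting at i. inc = [1, 2, 2, 1, 2, 2, 3, 4, 2, 3, 1, 4, 3, 5, 1, 2], dec = [4, 7, 6, 2, 5, 4, 4, 4, 3, 3, 2, 3, 2, 2, 1, 1].
max_i inc[i]+dec[i]−1 = 8, with one witness 19, 47, 36, 30, 29, 10, 5, 0.

8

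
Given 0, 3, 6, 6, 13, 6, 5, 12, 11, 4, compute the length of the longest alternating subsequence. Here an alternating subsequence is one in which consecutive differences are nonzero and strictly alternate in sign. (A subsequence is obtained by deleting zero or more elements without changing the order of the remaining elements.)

5

Track the best alternating length ending on an up-step vs a down-step at each position: up/down = 1/1, 2/1, 2/1, 2/1, 2/1, 2/3, 2/3, 4/3, 4/5, 2/5.
The maximum over both is 5; one such subsequence is 0, 13, 6, 12, 11.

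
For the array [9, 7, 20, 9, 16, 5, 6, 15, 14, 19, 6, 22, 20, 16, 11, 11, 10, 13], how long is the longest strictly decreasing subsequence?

Scanning left to right, the best length ending at each element is: 9→1, 7→2, 20→1, 9→2, 16→2, 5→3, 6→3, 15→3, 14→4, 19→2, 6→5, 22→1, 20→2, 16→3, 11→5, 11→5, 10→6, 13→5.
So the longest decreasing subsequence has length 6, e.g. 20, 16, 15, 14, 11, 10.

6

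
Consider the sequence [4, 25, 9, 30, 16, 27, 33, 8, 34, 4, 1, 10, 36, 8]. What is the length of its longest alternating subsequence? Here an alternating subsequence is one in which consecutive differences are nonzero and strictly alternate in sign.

A longest alternating subsequence is 4, 25, 9, 30, 16, 27, 8, 34, 4, 10, 8 (positions 1,2,3,4,5,6,8,9,10,12,14); its 10 consecutive differences strictly alternate in sign, and length 11 is optimal.

11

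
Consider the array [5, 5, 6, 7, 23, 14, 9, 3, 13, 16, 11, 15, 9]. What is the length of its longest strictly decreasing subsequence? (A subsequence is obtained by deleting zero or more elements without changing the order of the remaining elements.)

5

Let dp[i] be the longest decreasing subsequence ending at position i. Then dp = [1, 1, 1, 1, 1, 2, 3, 4, 3, 2, 4, 3, 5].
The maximum is 5; one witness is 23, 14, 13, 11, 9 at positions 5,6,9,11,13.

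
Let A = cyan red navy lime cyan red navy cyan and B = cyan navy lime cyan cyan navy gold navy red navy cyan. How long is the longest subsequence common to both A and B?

A longest common subsequence is cyan, navy, lime, cyan, red, navy, cyan (length 7); the LCS DP confirms no longer common subsequence exists.

7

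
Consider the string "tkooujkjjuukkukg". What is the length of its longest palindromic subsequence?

8

One longest palindromic subsequence is kukuukuk (positions 2,5,7,10,11,13,14,15); it reads the same forward and backward, and the interval DP gives dp[1][16] = 8.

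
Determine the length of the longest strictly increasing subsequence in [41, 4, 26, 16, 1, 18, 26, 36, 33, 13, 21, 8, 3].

5

Let dp[i] be the longest increasing subsequence ending at position i. Then dp = [1, 1, 2, 2, 1, 3, 4, 5, 5, 2, 4, 2, 2].
The maximum is 5; one witness is 4, 16, 18, 26, 36 at positions 2,4,6,7,8.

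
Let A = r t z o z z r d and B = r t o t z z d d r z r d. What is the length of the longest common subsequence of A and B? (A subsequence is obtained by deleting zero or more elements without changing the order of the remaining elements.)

7

A longest common subsequence is rtzzzrd (length 7); the LCS DP confirms no longer common subsequence exists.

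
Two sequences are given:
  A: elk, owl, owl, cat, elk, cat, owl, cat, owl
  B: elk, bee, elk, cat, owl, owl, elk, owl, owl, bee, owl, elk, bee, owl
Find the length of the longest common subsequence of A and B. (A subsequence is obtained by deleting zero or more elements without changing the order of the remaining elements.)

6

Backtracking the LCS table gives one alignment: elk (A1,B3) → owl (A2,B5) → owl (A3,B6) → elk (A5,B7) → owl (A7,B11) → owl (A9,B14).
So the longest common subsequence has length 6.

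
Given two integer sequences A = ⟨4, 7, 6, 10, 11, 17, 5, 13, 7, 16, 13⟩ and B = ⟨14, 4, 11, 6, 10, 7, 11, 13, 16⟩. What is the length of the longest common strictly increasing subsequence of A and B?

For each value that appears in both, track the longest common increasing run ending there.
The best achievable length is 6; one witness is 4, 6, 10, 11, 13, 16 (A-positions 1,3,4,5,8,10, B-positions 2,4,5,7,8,9).

6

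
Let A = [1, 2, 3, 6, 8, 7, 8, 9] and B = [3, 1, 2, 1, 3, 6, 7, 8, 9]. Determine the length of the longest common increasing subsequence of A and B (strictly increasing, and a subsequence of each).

7

A longest common strictly increasing subsequence is 1, 2, 3, 6, 7, 8, 9 (length 7); it appears in order in both A and B, and no longer such subsequence exists.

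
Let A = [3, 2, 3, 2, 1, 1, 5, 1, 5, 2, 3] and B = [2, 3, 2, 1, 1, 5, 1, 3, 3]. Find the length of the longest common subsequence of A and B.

8

Backtracking the LCS table gives one alignment: 2 (A2,B1) → 3 (A3,B2) → 2 (A4,B3) → 1 (A5,B4) → 1 (A6,B5) → 5 (A7,B6) → 1 (A8,B7) → 3 (A11,B9).
So the longest common subsequence has length 8.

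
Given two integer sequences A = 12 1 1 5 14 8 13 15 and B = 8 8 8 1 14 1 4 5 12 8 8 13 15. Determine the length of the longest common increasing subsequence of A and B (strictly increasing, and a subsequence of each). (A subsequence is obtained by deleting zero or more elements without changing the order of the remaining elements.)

For each value that appears in both, track the longest common increasing run ending there.
The best achievable length is 5; one witness is 1, 5, 8, 13, 15 (A-positions 2,4,6,7,8, B-positions 4,8,10,12,13).

5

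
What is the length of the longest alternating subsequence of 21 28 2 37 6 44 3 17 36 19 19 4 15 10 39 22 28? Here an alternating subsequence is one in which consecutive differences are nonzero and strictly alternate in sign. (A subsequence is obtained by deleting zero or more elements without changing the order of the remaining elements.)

Track the best alternating length ending on an up-step vs a down-step at each position: up/down = 1/1, 2/1, 1/3, 4/1, 4/5, 6/1, 4/7, 8/7, 8/7, 8/9, 8/9, 8/9, 10/9, 10/11, 12/7, 12/13, 14/13.
The maximum over both is 14; one such subsequence is 21, 28, 2, 37, 6, 44, 3, 17, 4, 15, 10, 39, 22, 28.

14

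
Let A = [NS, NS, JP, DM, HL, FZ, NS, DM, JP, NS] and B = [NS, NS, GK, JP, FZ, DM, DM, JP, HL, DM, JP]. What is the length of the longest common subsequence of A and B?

7

Backtracking the LCS table gives one alignment: NS (A1,B1) → NS (A2,B2) → JP (A3,B4) → DM (A4,B7) → HL (A5,B9) → DM (A8,B10) → JP (A9,B11).
So the longest common subsequence has length 7.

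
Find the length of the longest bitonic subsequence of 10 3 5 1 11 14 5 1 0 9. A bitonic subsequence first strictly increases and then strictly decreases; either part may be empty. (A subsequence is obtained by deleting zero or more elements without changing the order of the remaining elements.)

One longest bitonic subsequence is 3, 5, 11, 14, 5, 1, 0 (positions 2,3,5,6,7,8,9): it rises to 14 then falls. Length 7 is optimal.

7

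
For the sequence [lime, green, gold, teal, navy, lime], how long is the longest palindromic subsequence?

Using dp[i][j] = 2 + dp[i+1][j−1] if the ends match, else max(dp[i+1][j], dp[i][j−1]):
dp[1][6] = 3. A witness is lime navy lime at positions 1,5,6.

3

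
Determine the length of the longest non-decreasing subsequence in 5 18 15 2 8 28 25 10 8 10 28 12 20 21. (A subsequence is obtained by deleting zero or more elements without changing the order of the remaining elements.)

Let dp[i] be the longest non-decreasing subsequence ending at position i. Then dp = [1, 2, 2, 1, 2, 3, 3, 3, 3, 4, 5, 5, 6, 7].
The maximum is 7; one witness is 5, 8, 10, 10, 12, 20, 21 at positions 1,5,8,10,12,13,14.

7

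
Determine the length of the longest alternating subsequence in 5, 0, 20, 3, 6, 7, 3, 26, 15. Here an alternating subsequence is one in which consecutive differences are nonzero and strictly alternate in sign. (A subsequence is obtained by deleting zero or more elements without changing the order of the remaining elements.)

8

Track the best alternating length ending on an up-step vs a down-step at each position: up/down = 1/1, 1/2, 3/1, 3/4, 5/4, 5/4, 3/6, 7/1, 7/8.
The maximum over both is 8; one such subsequence is 5, 0, 20, 3, 6, 3, 26, 15.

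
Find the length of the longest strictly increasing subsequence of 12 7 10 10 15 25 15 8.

Scanning left to right, the best length ending at each element is: 12→1, 7→1, 10→2, 10→2, 15→3, 25→4, 15→3, 8→2.
So the longest increasing subsequence has length 4, e.g. 7, 10, 15, 25.

4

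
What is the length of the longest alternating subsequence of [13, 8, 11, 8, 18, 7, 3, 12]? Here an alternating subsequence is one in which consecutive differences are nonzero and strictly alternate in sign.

A longest alternating subsequence is 13, 8, 11, 8, 18, 7, 12 (positions 1,2,3,4,5,6,8); its 6 consecutive differences strictly alternate in sign, and length 7 is optimal.

7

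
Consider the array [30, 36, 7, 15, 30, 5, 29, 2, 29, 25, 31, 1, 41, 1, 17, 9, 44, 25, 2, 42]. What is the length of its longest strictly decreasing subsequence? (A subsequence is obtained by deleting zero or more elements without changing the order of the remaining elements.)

7

Scanning left to right, the best length ending at each element is: 30→1, 36→1, 7→2, 15→2, 30→2, 5→3, 29→3, 2→4, 29→3, 25→4, 31→2, 1→5, 41→1, 1→5, 17→5, 9→6, 44→1, 25→4, 2→7, 42→2.
So the longest decreasing subsequence has length 7, e.g. 36, 30, 29, 25, 17, 9, 2.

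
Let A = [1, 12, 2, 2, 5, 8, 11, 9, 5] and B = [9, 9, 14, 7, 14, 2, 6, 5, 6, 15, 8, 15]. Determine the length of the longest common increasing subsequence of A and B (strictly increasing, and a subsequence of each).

3

For each value that appears in both, track the longest common increasing run ending there.
The best achievable length is 3; one witness is 2, 5, 8 (A-positions 3,5,6, B-positions 6,8,11).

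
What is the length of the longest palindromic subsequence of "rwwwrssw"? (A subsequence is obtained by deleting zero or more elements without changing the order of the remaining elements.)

5

One longest palindromic subsequence is rwwwr (positions 1,2,3,4,5); it reads the same forward and backward, and the interval DP gives dp[1][8] = 5.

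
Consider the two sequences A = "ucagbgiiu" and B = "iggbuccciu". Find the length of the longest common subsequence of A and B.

4

A longest common subsequence is uciu (length 4); the LCS DP confirms no longer common subsequence exists.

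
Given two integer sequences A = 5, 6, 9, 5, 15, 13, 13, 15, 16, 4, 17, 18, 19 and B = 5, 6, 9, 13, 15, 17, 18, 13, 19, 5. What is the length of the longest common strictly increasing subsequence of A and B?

For each value that appears in both, track the longest common increasing run ending there.
The best achievable length is 8; one witness is 5, 6, 9, 13, 15, 17, 18, 19 (A-positions 1,2,3,6,8,11,12,13, B-positions 1,2,3,4,5,6,7,9).

8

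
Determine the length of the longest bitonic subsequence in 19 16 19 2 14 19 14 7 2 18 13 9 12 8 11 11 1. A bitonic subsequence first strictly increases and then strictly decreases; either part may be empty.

8

One longest bitonic subsequence is 2, 14, 19, 18, 13, 12, 11, 1 (positions 4,5,6,10,11,13,16,17): it rises to 19 then falls. Length 8 is optimal.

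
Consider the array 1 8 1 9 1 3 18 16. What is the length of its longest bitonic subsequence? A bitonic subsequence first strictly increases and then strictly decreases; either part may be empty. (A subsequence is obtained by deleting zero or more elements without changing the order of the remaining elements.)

5

Let inc[i] be the LIS ending at i and dec[i] the longest strictly decreasing subsequence starting at i. inc = [1, 2, 1, 3, 1, 2, 4, 4], dec = [1, 2, 1, 2, 1, 1, 2, 1].
max_i inc[i]+dec[i]−1 = 5, with one witness 1, 8, 9, 18, 16.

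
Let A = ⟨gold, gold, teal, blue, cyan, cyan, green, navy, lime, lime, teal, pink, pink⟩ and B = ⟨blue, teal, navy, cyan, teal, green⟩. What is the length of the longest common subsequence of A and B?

A longest common subsequence is teal, cyan, green (length 3); the LCS DP confirms no longer common subsequence exists.

3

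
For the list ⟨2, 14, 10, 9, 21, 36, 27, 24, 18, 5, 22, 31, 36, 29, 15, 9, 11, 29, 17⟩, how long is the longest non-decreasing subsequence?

6

Let dp[i] be the longest non-decreasing subsequence ending at position i. Then dp = [1, 2, 2, 2, 3, 4, 4, 4, 3, 2, 4, 5, 6, 5, 3, 3, 4, 6, 5].
The maximum is 6; one witness is 2, 14, 21, 27, 31, 36 at positions 1,2,5,7,12,13.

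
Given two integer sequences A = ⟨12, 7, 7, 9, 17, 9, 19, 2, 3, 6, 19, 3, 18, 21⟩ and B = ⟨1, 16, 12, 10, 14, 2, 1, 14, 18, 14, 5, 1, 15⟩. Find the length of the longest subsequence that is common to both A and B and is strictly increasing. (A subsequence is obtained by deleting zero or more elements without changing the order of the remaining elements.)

2

A longest common strictly increasing subsequence is 12, 18 (length 2); it appears in order in both A and B, and no longer such subsequence exists.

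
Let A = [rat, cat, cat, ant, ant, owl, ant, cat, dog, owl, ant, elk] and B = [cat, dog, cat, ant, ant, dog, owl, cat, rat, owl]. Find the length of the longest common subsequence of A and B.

7

A longest common subsequence is cat, cat, ant, ant, owl, cat, owl (length 7); the LCS DP confirms no longer common subsequence exists.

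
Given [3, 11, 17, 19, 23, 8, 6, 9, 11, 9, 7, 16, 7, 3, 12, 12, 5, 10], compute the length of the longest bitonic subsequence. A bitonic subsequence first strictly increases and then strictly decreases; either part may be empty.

Let inc[i] be the LIS ending at i and dec[i] the longest strictly decreasing subsequence starting at i. inc = [1, 2, 3, 4, 5, 2, 2, 3, 4, 3, 3, 5, 3, 1, 5, 5, 2, 4], dec = [1, 4, 5, 5, 5, 3, 2, 3, 4, 3, 2, 3, 2, 1, 2, 2, 1, 1].
max_i inc[i]+dec[i]−1 = 9, with one witness 3, 11, 17, 19, 23, 11, 9, 7, 5.

9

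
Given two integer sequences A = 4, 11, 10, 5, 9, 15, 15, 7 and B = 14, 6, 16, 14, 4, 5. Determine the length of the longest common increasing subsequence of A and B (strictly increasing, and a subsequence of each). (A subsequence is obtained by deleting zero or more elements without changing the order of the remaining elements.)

2

For each value that appears in both, track the longest common increasing run ending there.
The best achievable length is 2; one witness is 4, 5 (A-positions 1,4, B-positions 5,6).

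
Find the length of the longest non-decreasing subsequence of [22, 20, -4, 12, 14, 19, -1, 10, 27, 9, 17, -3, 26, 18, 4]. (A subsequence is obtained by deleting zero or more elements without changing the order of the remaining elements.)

5

Scanning left to right, the best length ending at each element is: 22→1, 20→1, -4→1, 12→2, 14→3, 19→4, -1→2, 10→3, 27→5, 9→3, 17→4, -3→2, 26→5, 18→5, 4→3.
So the longest non-decreasing subsequence has length 5, e.g. -4, 12, 14, 19, 27.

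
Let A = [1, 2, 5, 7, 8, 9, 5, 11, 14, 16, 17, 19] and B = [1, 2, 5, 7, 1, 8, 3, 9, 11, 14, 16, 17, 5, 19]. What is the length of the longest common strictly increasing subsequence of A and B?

11

A longest common strictly increasing subsequence is 1, 2, 5, 7, 8, 9, 11, 14, 16, 17, 19 (length 11); it appears in order in both A and B, and no longer such subsequence exists.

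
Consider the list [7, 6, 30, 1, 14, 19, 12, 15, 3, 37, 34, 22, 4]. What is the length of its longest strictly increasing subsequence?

4

One longest increasing subsequence is 7, 14, 19, 37 (positions 1,5,6,10), of length 4; no longer one exists.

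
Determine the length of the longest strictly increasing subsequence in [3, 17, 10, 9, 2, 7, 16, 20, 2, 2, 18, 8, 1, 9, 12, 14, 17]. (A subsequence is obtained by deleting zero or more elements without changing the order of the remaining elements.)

7

Let dp[i] be the longest increasing subsequence ending at position i. Then dp = [1, 2, 2, 2, 1, 2, 3, 4, 1, 1, 4, 3, 1, 4, 5, 6, 7].
The maximum is 7; one witness is 3, 7, 8, 9, 12, 14, 17 at positions 1,6,12,14,15,16,17.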